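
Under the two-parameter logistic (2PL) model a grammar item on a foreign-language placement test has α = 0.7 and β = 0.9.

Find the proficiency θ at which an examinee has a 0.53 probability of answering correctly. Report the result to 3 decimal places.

P(θ) = 1 / (1 + exp(−α(θ − β)))
logit = ln(0.5300/0.4700) = 0.1201
θ = β + logit/(α) = 0.9 + 0.1201/0.7000 = 1.0716

1.072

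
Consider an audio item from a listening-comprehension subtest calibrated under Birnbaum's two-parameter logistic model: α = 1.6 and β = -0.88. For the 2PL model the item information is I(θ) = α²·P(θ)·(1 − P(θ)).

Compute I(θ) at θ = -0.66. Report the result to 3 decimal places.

P = 1/(1+e^{-0.3520}) = 0.5871
P(1−P) = 0.5871 × 0.4129 = 0.2424
I = α² × P(1−P) = 1.6² × 0.2424 = 0.62058

0.621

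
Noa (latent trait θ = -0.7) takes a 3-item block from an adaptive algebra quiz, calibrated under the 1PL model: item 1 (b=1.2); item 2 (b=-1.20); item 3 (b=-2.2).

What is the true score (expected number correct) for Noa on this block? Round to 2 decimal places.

1.57

P(θ) = 1 / (1 + exp(−(θ − b)))
P_1 = 1/(1+e^{1.9000}) = 0.1301
P_2 = 1/(1+e^{-0.5000}) = 0.6225
P_3 = 1/(1+e^{-1.5000}) = 0.8176
E[score] = 0.1301 + 0.6225 + 0.8176 = 1.5701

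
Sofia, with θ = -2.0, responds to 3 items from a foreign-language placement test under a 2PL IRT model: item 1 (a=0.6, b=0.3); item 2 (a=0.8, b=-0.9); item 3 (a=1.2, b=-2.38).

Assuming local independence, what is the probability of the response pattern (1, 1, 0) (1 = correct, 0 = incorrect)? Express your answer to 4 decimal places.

P(θ) = 1 / (1 + exp(−a(θ − b)))
P_1 = 1/(1+e^{1.3800}) = 0.2010
P_2 = 1/(1+e^{0.8800}) = 0.2932
P_3 = 1/(1+e^{-0.4560}) = 0.6121
L = P_1 × P_2 × (1−P_3) = 0.2010 × 0.2932 × 0.3879 = 0.02286

0.0229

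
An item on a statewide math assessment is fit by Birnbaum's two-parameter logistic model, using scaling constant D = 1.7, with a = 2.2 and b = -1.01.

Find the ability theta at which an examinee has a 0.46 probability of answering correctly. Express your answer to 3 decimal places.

-1.053

P(theta) = 1 / (1 + exp(−D·a(theta − b)))
logit = ln(0.4600/0.5400) = -0.1603
theta = b + logit/(1.7·a) = -1.01 + (-0.1603)/3.7400 = -1.0529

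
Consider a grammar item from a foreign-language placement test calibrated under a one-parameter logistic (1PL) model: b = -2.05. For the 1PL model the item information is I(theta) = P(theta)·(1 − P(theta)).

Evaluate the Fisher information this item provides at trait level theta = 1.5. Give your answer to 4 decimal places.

P = 1/(1+e^{-3.5500}) = 0.9721
P(1−P) = 0.9721 × 0.0279 = 0.0271
I = P(1−P) = 0.02714

0.0271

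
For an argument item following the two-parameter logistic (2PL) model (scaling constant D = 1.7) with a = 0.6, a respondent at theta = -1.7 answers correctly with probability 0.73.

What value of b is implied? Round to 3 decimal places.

P(theta) = 1 / (1 + exp(−D·a(theta − b)))
logit(0.73) = ln(0.73/0.27) = 0.9946
b = theta − logit/(1.7·a) = -1.7 − 0.9946/1.0200 = -2.6751

-2.675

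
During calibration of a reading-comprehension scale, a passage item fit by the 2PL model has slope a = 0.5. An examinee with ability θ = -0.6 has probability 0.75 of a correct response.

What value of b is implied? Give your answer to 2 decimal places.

-2.80

P(θ) = 1 / (1 + exp(−a(θ − b)))
logit(0.75) = ln(0.75/0.25) = 1.0986
b = θ − logit/(a) = -0.6 − 1.0986/0.5000 = -2.7972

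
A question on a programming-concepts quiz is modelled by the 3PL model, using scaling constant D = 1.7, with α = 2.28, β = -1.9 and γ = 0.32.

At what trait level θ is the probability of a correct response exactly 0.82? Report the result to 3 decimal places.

P(θ) = γ + (1 − γ) · 1 / (1 + exp(−D·α(θ − β)))
Remove guessing floor: (0.82 − 0.32)/(1 − 0.32) = 0.7353
logit = ln(0.7353/0.2647) = 1.0217
θ = β + logit/(1.7·α) = -1.9 + 1.0217/3.8760 = -1.6364

-1.636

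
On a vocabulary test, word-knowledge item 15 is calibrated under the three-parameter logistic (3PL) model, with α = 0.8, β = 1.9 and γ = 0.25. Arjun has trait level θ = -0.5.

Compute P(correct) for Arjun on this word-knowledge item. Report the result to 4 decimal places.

0.3459

P(θ) = γ + (1 − γ) · 1 / (1 + exp(−α(θ − β)))
Exponent: 0.8 × (-0.5 − 1.9) = -1.9200
1/(1 + e^{1.9200}) = 0.1279
P = 0.25 + 0.75 × 0.1279 = 0.3459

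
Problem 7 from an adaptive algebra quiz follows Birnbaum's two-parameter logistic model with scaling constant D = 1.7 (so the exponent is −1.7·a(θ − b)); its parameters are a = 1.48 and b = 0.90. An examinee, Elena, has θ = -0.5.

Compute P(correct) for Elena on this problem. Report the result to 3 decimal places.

P(θ) = 1 / (1 + exp(−D·a(θ − b)))
Exponent: 1.7 × 1.48 × (-0.5 − 0.90) = -3.5224
1/(1 + e^{3.5224}) = 0.0287
P = 0.0287

0.029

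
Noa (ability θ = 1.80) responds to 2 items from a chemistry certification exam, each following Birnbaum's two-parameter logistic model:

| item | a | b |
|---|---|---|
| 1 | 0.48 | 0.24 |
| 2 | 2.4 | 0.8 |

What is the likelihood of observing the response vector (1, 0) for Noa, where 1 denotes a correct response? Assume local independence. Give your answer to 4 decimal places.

0.0565

P(θ) = 1 / (1 + exp(−a(θ − b)))
P_1 = 1/(1+e^{-0.7488}) = 0.6789
P_2 = 1/(1+e^{-2.4000}) = 0.9168
L = P_1 × (1−P_2) = 0.6789 × 0.0832 = 0.05647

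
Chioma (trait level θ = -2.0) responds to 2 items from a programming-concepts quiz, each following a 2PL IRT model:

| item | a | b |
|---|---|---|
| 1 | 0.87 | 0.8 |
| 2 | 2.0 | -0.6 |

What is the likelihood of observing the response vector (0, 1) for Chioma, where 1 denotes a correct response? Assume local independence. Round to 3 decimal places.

0.053

P(θ) = 1 / (1 + exp(−a(θ − b)))
P_1 = 1/(1+e^{2.4360}) = 0.0805
P_2 = 1/(1+e^{2.8000}) = 0.0573
L = (1−P_1) × P_2 = 0.9195 × 0.0573 = 0.05271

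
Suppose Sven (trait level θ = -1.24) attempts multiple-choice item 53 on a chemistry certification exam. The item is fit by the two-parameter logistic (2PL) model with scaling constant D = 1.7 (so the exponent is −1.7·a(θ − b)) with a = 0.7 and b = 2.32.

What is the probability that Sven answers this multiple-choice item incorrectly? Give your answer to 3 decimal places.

0.986

P(θ) = 1 / (1 + exp(−D·a(θ − b)))
Exponent: 1.7 × 0.7 × (-1.24 − 2.32) = -4.2364
1/(1 + e^{4.2364}) = 0.0143
P = 0.0143
P(incorrect) = 1 − 0.0143 = 0.9857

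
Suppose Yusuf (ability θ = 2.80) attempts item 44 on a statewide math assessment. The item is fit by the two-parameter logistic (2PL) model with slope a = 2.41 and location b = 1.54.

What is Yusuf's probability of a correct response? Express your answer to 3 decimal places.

0.954

P(θ) = 1 / (1 + exp(−a(θ − b)))
Exponent: 2.41 × (2.80 − 1.54) = 3.0366
1/(1 + e^{-3.0366}) = 0.9542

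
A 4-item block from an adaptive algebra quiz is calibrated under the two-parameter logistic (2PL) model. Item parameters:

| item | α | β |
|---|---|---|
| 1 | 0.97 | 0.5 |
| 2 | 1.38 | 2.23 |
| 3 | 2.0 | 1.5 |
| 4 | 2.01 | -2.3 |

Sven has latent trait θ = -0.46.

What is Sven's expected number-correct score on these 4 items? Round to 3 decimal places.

1.302

P(θ) = 1 / (1 + exp(−α(θ − β)))
P_1 = 1/(1+e^{0.9312}) = 0.2827
P_2 = 1/(1+e^{3.7122}) = 0.0238
P_3 = 1/(1+e^{3.9200}) = 0.0195
P_4 = 1/(1+e^{-3.6984}) = 0.9758
E[score] = 0.2827 + 0.0238 + 0.0195 + 0.9758 = 1.3018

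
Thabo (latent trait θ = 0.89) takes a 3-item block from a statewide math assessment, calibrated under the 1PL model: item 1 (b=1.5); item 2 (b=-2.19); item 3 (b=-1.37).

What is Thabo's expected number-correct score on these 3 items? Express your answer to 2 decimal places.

2.21

P(θ) = 1 / (1 + exp(−(θ − b)))
P_1 = 1/(1+e^{0.6100}) = 0.3521
P_2 = 1/(1+e^{-3.0800}) = 0.9561
P_3 = 1/(1+e^{-2.2600}) = 0.9055
E[score] = 0.3521 + 0.9561 + 0.9055 = 2.2136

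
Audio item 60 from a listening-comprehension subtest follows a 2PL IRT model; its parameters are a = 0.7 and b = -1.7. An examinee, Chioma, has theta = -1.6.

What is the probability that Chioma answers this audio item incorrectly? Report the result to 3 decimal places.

0.483

P(theta) = 1 / (1 + exp(−a(theta − b)))
Exponent: 0.7 × (-1.6 − (-1.7)) = 0.0700
1/(1 + e^{-0.0700}) = 0.5175
P(incorrect) = 1 − 0.5175 = 0.4825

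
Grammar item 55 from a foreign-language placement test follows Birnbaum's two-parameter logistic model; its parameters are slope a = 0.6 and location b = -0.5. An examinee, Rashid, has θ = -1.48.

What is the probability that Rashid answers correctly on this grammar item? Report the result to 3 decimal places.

0.357

P(θ) = 1 / (1 + exp(−a(θ − b)))
Exponent: 0.6 × (-1.48 − (-0.5)) = -0.5880
1/(1 + e^{0.5880}) = 0.3571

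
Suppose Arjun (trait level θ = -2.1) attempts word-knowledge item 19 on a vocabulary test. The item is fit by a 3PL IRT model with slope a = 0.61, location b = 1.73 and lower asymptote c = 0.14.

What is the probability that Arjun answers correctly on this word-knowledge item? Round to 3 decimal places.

0.216

P(θ) = c + (1 − c) · 1 / (1 + exp(−a(θ − b)))
Exponent: 0.61 × (-2.1 − 1.73) = -2.3363
1/(1 + e^{2.3363}) = 0.0882
P = 0.14 + 0.86 × 0.0882 = 0.2158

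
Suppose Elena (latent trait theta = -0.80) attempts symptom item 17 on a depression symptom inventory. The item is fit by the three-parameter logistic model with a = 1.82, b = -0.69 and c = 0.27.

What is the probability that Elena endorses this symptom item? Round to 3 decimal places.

0.599

P(theta) = c + (1 − c) · 1 / (1 + exp(−a(theta − b)))
Exponent: 1.82 × (-0.80 − (-0.69)) = -0.2002
1/(1 + e^{0.2002}) = 0.4501
P = 0.27 + 0.73 × 0.4501 = 0.5986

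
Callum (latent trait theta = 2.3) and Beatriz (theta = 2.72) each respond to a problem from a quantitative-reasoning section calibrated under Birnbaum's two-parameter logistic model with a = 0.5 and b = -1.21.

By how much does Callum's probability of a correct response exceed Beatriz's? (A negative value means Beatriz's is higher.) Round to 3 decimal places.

P(theta) = 1 / (1 + exp(−a(theta − b)))
P(Callum) = 0.8526  [exponent 1.7550]
P(Beatriz) = 0.8771  [exponent 1.9650]
Difference = 0.8526 − 0.8771 = -0.0245

-0.024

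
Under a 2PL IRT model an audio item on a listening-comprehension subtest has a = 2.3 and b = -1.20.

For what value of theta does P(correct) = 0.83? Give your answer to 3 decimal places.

-0.511

P(theta) = 1 / (1 + exp(−a(theta − b)))
logit = ln(0.8300/0.1700) = 1.5856
theta = b + logit/(a) = -1.20 + 1.5856/2.3000 = -0.5106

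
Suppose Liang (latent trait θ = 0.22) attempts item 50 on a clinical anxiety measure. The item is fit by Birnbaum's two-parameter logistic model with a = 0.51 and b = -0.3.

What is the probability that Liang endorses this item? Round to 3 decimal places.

P(θ) = 1 / (1 + exp(−a(θ − b)))
Exponent: 0.51 × (0.22 − (-0.3)) = 0.2652
1/(1 + e^{-0.2652}) = 0.5659

0.566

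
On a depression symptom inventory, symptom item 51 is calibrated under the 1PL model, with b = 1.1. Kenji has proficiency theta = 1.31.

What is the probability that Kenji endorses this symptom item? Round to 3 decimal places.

0.552

P(theta) = 1 / (1 + exp(−(theta − b)))
Exponent: (1.31 − 1.1) = 0.2100
1/(1 + e^{-0.2100}) = 0.5523
P = 0.5523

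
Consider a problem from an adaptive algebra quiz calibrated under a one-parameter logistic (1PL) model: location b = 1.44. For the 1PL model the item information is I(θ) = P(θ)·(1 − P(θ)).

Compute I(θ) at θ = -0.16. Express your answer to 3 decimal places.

0.140

P = 1/(1+e^{1.6000}) = 0.1680
P(1−P) = 0.1680 × 0.8320 = 0.1398
I = P(1−P) = 0.13976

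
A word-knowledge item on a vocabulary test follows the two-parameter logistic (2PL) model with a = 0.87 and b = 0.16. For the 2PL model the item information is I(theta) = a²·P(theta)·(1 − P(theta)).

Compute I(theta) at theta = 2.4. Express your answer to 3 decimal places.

P = 1/(1+e^{-1.9488}) = 0.8753
P(1−P) = 0.8753 × 0.1247 = 0.1091
I = a² × P(1−P) = 0.87² × 0.1091 = 0.08261

0.083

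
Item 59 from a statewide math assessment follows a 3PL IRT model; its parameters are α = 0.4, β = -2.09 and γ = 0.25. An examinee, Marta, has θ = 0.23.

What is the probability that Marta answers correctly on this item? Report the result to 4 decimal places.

0.7875

P(θ) = γ + (1 − γ) · 1 / (1 + exp(−α(θ − β)))
Exponent: 0.4 × (0.23 − (-2.09)) = 0.9280
1/(1 + e^{-0.9280}) = 0.7167
P = 0.25 + 0.75 × 0.7167 = 0.7875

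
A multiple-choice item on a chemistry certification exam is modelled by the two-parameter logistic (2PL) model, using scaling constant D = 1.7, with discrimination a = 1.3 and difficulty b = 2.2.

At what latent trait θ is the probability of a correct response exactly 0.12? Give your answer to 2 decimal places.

P(θ) = 1 / (1 + exp(−D·a(θ − b)))
logit = ln(0.1200/0.8800) = -1.9924
θ = b + logit/(1.7·a) = 2.2 + (-1.9924)/2.2100 = 1.2984

1.30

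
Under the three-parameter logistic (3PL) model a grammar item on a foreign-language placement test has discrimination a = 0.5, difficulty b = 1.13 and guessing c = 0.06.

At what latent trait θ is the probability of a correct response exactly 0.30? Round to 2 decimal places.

P(θ) = c + (1 − c) · 1 / (1 + exp(−a(θ − b)))
Remove guessing floor: (0.30 − 0.06)/(1 − 0.06) = 0.2553
logit = ln(0.2553/0.7447) = -1.0704
θ = b + logit/(a) = 1.13 + (-1.0704)/0.5000 = -1.0109

-1.01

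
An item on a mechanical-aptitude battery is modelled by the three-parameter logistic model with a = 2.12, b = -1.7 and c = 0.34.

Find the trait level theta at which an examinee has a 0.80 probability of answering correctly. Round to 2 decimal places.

-1.31

P(theta) = c + (1 − c) · 1 / (1 + exp(−a(theta − b)))
Remove guessing floor: (0.80 − 0.34)/(1 − 0.34) = 0.6970
logit = ln(0.6970/0.3030) = 0.8329
theta = b + logit/(a) = -1.7 + 0.8329/2.1200 = -1.3071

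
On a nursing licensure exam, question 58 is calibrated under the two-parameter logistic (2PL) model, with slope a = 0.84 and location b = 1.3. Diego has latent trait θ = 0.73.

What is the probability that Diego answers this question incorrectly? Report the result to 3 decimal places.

P(θ) = 1 / (1 + exp(−a(θ − b)))
Exponent: 0.84 × (0.73 − 1.3) = -0.4788
1/(1 + e^{0.4788}) = 0.3825
P(incorrect) = 1 − 0.3825 = 0.6175

0.617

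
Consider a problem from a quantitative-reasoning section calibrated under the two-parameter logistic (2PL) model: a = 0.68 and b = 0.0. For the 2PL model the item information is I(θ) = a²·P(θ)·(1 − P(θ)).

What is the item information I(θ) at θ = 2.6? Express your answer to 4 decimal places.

P = 1/(1+e^{-1.7680}) = 0.8542
P(1−P) = 0.8542 × 0.1458 = 0.1245
I = a² × P(1−P) = 0.68² × 0.1245 = 0.05759

0.0576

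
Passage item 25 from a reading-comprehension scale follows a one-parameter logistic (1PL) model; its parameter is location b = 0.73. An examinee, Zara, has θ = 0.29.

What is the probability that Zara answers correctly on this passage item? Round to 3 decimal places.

0.392

P(θ) = 1 / (1 + exp(−(θ − b)))
Exponent: (0.29 − 0.73) = -0.4400
1/(1 + e^{0.4400}) = 0.3917
P = 0.3917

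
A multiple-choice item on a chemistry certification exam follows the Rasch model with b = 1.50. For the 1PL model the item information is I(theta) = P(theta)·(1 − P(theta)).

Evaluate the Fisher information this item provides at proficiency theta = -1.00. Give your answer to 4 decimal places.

0.0701

P = 1/(1+e^{2.5000}) = 0.0759
P(1−P) = 0.0759 × 0.9241 = 0.0701
I = P(1−P) = 0.07010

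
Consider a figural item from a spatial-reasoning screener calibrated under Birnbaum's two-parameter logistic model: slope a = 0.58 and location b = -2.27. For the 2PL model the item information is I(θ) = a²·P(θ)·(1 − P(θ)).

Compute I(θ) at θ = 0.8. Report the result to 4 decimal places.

P = 1/(1+e^{-1.7806}) = 0.8558
P(1−P) = 0.8558 × 0.1442 = 0.1234
I = a² × P(1−P) = 0.58² × 0.1234 = 0.04152

0.0415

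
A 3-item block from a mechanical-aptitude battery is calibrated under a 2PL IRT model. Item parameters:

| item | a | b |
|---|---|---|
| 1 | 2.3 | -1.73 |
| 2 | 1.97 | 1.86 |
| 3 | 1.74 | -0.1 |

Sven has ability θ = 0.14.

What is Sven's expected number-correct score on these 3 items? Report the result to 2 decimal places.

P(θ) = 1 / (1 + exp(−a(θ − b)))
P_1 = 1/(1+e^{-4.3010}) = 0.9866
P_2 = 1/(1+e^{3.3884}) = 0.0327
P_3 = 1/(1+e^{-0.4176}) = 0.6029
E[score] = 0.9866 + 0.0327 + 0.6029 = 1.6222

1.62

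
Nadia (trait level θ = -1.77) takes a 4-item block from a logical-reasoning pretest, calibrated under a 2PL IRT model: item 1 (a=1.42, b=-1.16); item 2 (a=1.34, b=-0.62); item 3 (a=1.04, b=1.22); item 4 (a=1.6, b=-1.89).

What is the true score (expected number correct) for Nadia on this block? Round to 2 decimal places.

P(θ) = 1 / (1 + exp(−a(θ − b)))
P_1 = 1/(1+e^{0.8662}) = 0.2960
P_2 = 1/(1+e^{1.5410}) = 0.1764
P_3 = 1/(1+e^{3.1096}) = 0.0427
P_4 = 1/(1+e^{-0.1920}) = 0.5479
E[score] = 0.2960 + 0.1764 + 0.0427 + 0.5479 = 1.0630

1.06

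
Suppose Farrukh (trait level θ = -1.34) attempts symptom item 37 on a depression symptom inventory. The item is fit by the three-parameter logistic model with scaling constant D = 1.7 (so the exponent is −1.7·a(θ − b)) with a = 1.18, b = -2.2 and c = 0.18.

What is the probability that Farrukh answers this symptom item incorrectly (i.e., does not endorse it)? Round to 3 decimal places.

0.124

P(θ) = c + (1 − c) · 1 / (1 + exp(−D·a(θ − b)))
Exponent: 1.7 × 1.18 × (-1.34 − (-2.2)) = 1.7252
1/(1 + e^{-1.7252}) = 0.8488
P = 0.18 + 0.82 × 0.8488 = 0.8760
P(incorrect) = 1 − 0.8760 = 0.1240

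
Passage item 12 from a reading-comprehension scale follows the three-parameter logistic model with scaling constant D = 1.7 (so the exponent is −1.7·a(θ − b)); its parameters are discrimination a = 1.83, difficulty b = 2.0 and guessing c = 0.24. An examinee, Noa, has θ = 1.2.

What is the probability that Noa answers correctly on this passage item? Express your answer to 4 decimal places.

P(θ) = c + (1 − c) · 1 / (1 + exp(−D·a(θ − b)))
Exponent: 1.7 × 1.83 × (1.2 − 2.0) = -2.4888
1/(1 + e^{2.4888}) = 0.0766
P = 0.24 + 0.76 × 0.0766 = 0.2983

0.2983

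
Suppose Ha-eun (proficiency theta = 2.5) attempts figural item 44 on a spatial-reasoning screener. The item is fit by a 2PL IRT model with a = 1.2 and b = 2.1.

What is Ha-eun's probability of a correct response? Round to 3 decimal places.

0.618

P(theta) = 1 / (1 + exp(−a(theta − b)))
Exponent: 1.2 × (2.5 − 2.1) = 0.4800
1/(1 + e^{-0.4800}) = 0.6177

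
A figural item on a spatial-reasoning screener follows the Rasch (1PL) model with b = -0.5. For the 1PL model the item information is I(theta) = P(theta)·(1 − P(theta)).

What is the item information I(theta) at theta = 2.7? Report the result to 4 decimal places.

P = 1/(1+e^{-3.2000}) = 0.9608
P(1−P) = 0.9608 × 0.0392 = 0.0376
I = P(1−P) = 0.03763

0.0376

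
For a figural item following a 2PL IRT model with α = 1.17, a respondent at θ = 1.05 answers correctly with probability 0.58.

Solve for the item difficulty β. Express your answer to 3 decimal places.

0.774

P(θ) = 1 / (1 + exp(−α(θ − β)))
logit(0.58) = ln(0.58/0.42) = 0.3228
β = θ − logit/(α) = 1.05 − 0.3228/1.1700 = 0.7741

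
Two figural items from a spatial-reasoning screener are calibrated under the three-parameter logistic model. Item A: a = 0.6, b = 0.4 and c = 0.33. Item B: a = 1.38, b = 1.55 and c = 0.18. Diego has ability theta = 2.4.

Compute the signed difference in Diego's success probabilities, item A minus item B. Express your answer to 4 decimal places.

0.0387

P(theta) = c + (1 − c) · 1 / (1 + exp(−a(theta − b)))
P_A = 0.8449
P_B = 0.8062
P_A − P_B = 0.0387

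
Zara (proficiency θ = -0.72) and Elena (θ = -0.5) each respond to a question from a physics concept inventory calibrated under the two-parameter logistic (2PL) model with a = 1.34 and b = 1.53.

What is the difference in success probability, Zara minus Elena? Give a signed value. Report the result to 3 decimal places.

P(θ) = 1 / (1 + exp(−a(θ − b)))
P(Zara) = 0.0468  [exponent -3.0150]
P(Elena) = 0.0618  [exponent -2.7202]
Difference = 0.0468 − 0.0618 = -0.0150

-0.015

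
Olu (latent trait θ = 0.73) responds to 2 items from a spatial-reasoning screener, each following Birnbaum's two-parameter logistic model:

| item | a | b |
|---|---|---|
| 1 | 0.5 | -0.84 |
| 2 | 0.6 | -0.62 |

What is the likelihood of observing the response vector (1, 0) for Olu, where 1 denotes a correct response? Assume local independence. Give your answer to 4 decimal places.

0.2114

P(θ) = 1 / (1 + exp(−a(θ − b)))
P_1 = 1/(1+e^{-0.7850}) = 0.6868
P_2 = 1/(1+e^{-0.8100}) = 0.6921
L = P_1 × (1−P_2) = 0.6868 × 0.3079 = 0.21145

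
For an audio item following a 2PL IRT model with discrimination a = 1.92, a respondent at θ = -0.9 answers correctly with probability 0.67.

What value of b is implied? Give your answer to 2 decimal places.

P(θ) = 1 / (1 + exp(−a(θ − b)))
logit(0.67) = ln(0.67/0.33) = 0.7082
b = θ − logit/(a) = -0.9 − 0.7082/1.9200 = -1.2688

-1.27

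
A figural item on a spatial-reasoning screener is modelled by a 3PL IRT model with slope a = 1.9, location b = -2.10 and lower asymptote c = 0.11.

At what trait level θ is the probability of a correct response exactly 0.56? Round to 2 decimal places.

P(θ) = c + (1 − c) · 1 / (1 + exp(−a(θ − b)))
Remove guessing floor: (0.56 − 0.11)/(1 − 0.11) = 0.5056
logit = ln(0.5056/0.4944) = 0.0225
θ = b + logit/(a) = -2.10 + 0.0225/1.9000 = -2.0882

-2.09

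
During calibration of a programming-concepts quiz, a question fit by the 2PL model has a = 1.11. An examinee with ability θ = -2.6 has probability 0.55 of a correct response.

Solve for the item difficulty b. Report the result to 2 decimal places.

-2.78

P(θ) = 1 / (1 + exp(−a(θ − b)))
logit(0.55) = ln(0.55/0.45) = 0.2007
b = θ − logit/(a) = -2.6 − 0.2007/1.1100 = -2.7808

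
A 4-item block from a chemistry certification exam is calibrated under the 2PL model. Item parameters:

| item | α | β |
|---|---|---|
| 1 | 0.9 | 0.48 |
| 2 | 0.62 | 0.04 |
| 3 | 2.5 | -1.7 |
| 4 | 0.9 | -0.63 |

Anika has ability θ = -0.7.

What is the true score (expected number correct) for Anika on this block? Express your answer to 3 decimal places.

2.053

P(θ) = 1 / (1 + exp(−α(θ − β)))
P_1 = 1/(1+e^{1.0620}) = 0.2569
P_2 = 1/(1+e^{0.4588}) = 0.3873
P_3 = 1/(1+e^{-2.5000}) = 0.9241
P_4 = 1/(1+e^{0.0630}) = 0.4843
E[score] = 0.2569 + 0.3873 + 0.9241 + 0.4843 = 2.0526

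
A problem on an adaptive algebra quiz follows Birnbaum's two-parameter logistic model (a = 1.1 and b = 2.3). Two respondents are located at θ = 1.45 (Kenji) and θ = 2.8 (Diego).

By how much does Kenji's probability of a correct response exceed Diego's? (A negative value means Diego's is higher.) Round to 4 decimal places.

P(θ) = 1 / (1 + exp(−a(θ − b)))
P(Kenji) = 0.2819  [exponent -0.9350]
P(Diego) = 0.6341  [exponent 0.5500]
Difference = 0.2819 − 0.6341 = -0.3522

-0.3522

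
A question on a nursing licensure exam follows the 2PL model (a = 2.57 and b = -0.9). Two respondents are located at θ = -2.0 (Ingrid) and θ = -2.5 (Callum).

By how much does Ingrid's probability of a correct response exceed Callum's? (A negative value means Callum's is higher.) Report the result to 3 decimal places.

P(θ) = 1 / (1 + exp(−a(θ − b)))
P(Ingrid) = 0.0559  [exponent -2.8270]
P(Callum) = 0.0161  [exponent -4.1120]
Difference = 0.0559 − 0.0161 = 0.0398

0.040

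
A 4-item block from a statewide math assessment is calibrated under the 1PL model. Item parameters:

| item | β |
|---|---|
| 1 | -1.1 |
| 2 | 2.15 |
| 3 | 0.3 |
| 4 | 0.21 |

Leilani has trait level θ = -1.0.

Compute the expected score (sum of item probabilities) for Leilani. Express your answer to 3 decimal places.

P(θ) = 1 / (1 + exp(−(θ − β)))
P_1 = 1/(1+e^{-0.1000}) = 0.5250
P_2 = 1/(1+e^{3.1500}) = 0.0411
P_3 = 1/(1+e^{1.3000}) = 0.2142
P_4 = 1/(1+e^{1.2100}) = 0.2297
E[score] = 0.5250 + 0.0411 + 0.2142 + 0.2297 = 1.0099

1.010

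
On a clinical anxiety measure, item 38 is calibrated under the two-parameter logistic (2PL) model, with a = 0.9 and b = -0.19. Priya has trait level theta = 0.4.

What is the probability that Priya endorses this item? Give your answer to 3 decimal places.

P(theta) = 1 / (1 + exp(−a(theta − b)))
Exponent: 0.9 × (0.4 − (-0.19)) = 0.5310
1/(1 + e^{-0.5310}) = 0.6297

0.630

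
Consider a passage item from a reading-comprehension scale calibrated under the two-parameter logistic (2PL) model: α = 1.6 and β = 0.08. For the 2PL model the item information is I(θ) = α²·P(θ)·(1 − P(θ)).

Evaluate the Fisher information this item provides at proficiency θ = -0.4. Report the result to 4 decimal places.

0.5542

P = 1/(1+e^{0.7680}) = 0.3169
P(1−P) = 0.3169 × 0.6831 = 0.2165
I = α² × P(1−P) = 1.6² × 0.2165 = 0.55419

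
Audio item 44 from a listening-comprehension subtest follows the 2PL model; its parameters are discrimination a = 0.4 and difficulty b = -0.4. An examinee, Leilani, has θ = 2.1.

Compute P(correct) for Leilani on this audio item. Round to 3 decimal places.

0.731

P(θ) = 1 / (1 + exp(−a(θ − b)))
Exponent: 0.4 × (2.1 − (-0.4)) = 1.0000
1/(1 + e^{-1.0000}) = 0.7311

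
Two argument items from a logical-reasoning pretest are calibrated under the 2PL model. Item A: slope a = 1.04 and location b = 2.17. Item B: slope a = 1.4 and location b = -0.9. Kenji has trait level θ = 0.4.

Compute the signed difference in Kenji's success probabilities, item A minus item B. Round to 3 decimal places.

-0.724

P(θ) = 1 / (1 + exp(−a(θ − b)))
P_A = 0.1370
P_B = 0.8606
P_A − P_B = -0.7236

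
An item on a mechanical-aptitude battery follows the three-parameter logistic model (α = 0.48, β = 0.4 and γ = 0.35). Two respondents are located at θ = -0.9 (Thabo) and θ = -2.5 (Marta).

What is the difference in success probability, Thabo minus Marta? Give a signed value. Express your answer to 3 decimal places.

P(θ) = γ + (1 − γ) · 1 / (1 + exp(−α(θ − β)))
P(Thabo) = 0.5768  [exponent -0.6240]
P(Marta) = 0.4794  [exponent -1.3920]
Difference = 0.5768 − 0.4794 = 0.0974

0.097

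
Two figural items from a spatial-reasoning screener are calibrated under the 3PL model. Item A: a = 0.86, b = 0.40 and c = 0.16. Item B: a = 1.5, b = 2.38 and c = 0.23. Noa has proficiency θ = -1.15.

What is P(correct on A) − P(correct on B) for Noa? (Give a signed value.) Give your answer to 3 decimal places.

0.101

P(θ) = c + (1 − c) · 1 / (1 + exp(−a(θ − b)))
P_A = 0.3353
P_B = 0.2338
P_A − P_B = 0.1014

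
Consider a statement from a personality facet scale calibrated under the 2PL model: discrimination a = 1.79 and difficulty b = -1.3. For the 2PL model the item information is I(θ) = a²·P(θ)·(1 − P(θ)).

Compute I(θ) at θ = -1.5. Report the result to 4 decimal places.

0.7759

P = 1/(1+e^{0.3580}) = 0.4114
P(1−P) = 0.4114 × 0.5886 = 0.2422
I = a² × P(1−P) = 1.79² × 0.2422 = 0.77590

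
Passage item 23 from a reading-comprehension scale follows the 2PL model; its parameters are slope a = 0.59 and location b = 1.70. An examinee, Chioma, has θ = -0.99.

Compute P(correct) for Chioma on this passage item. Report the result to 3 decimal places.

0.170

P(θ) = 1 / (1 + exp(−a(θ − b)))
Exponent: 0.59 × (-0.99 − 1.70) = -1.5871
1/(1 + e^{1.5871}) = 0.1698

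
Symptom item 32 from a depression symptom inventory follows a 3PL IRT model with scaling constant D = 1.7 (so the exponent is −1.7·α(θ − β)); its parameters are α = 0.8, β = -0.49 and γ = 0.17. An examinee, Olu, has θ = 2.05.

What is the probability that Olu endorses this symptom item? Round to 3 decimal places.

P(θ) = γ + (1 − γ) · 1 / (1 + exp(−D·α(θ − β)))
Exponent: 1.7 × 0.8 × (2.05 − (-0.49)) = 3.4544
1/(1 + e^{-3.4544}) = 0.9694
P = 0.17 + 0.83 × 0.9694 = 0.9746

0.975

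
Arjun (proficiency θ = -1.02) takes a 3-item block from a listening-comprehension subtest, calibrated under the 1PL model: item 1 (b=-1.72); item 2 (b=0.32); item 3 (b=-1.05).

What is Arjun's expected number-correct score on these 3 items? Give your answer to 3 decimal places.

1.383

P(θ) = 1 / (1 + exp(−(θ − b)))
P_1 = 1/(1+e^{-0.7000}) = 0.6682
P_2 = 1/(1+e^{1.3400}) = 0.2075
P_3 = 1/(1+e^{-0.0300}) = 0.5075
E[score] = 0.6682 + 0.2075 + 0.5075 = 1.3832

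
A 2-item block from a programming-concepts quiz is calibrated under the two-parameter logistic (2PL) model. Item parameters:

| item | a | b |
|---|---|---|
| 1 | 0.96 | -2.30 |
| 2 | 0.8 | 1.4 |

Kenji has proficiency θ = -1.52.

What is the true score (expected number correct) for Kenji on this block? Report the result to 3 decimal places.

P(θ) = 1 / (1 + exp(−a(θ − b)))
P_1 = 1/(1+e^{-0.7488}) = 0.6789
P_2 = 1/(1+e^{2.3360}) = 0.0882
E[score] = 0.6789 + 0.0882 = 0.7671

0.767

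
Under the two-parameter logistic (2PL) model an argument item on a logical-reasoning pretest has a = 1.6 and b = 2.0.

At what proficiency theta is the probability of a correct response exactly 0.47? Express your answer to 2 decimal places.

1.92

P(theta) = 1 / (1 + exp(−a(theta − b)))
logit = ln(0.4700/0.5300) = -0.1201
theta = b + logit/(a) = 2.0 + (-0.1201)/1.6000 = 1.9249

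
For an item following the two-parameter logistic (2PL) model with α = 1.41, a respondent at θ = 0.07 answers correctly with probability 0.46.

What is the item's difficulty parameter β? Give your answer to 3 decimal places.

0.184

P(θ) = 1 / (1 + exp(−α(θ − β)))
logit(0.46) = ln(0.46/0.54) = -0.1603
β = θ − logit/(α) = 0.07 − (-0.1603)/1.4100 = 0.1837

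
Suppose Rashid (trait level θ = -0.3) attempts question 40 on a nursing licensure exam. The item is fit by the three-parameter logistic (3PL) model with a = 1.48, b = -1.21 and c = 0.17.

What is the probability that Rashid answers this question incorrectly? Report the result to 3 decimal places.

P(θ) = c + (1 − c) · 1 / (1 + exp(−a(θ − b)))
Exponent: 1.48 × (-0.3 − (-1.21)) = 1.3468
1/(1 + e^{-1.3468}) = 0.7936
P = 0.17 + 0.83 × 0.7936 = 0.8287
P(incorrect) = 1 − 0.8287 = 0.1713

0.171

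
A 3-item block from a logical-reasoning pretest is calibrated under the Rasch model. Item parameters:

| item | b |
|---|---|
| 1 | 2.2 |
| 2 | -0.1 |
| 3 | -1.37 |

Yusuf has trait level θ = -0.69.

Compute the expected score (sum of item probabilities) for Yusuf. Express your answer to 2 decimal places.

1.07

P(θ) = 1 / (1 + exp(−(θ − b)))
P_1 = 1/(1+e^{2.8900}) = 0.0527
P_2 = 1/(1+e^{0.5900}) = 0.3566
P_3 = 1/(1+e^{-0.6800}) = 0.6637
E[score] = 0.0527 + 0.3566 + 0.6637 = 1.0730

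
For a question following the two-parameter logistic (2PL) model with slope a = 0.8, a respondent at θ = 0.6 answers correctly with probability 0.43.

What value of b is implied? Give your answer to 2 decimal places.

P(θ) = 1 / (1 + exp(−a(θ − b)))
logit(0.43) = ln(0.43/0.57) = -0.2819
b = θ − logit/(a) = 0.6 − (-0.2819)/0.8000 = 0.9523

0.95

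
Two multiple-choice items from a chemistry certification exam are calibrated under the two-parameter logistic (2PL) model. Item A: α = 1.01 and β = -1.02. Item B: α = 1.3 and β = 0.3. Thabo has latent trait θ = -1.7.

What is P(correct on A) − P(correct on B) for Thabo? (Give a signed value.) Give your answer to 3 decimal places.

P(θ) = 1 / (1 + exp(−α(θ − β)))
P_A = 0.3347
P_B = 0.0691
P_A − P_B = 0.2656

0.266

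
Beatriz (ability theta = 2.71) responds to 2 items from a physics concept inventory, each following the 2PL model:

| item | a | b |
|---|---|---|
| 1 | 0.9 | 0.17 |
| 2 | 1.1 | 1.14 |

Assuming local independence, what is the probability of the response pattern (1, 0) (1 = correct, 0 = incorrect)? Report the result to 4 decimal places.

P(theta) = 1 / (1 + exp(−a(theta − b)))
P_1 = 1/(1+e^{-2.2860}) = 0.9077
P_2 = 1/(1+e^{-1.7270}) = 0.8490
L = P_1 × (1−P_2) = 0.9077 × 0.1510 = 0.13704

0.1370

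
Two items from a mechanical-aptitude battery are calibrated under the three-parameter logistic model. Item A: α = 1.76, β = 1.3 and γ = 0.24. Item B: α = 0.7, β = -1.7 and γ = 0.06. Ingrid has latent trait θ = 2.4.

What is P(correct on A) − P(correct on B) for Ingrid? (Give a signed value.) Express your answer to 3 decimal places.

P(θ) = γ + (1 − γ) · 1 / (1 + exp(−α(θ − β)))
P_A = 0.9042
P_B = 0.9496
P_A − P_B = -0.0454

-0.045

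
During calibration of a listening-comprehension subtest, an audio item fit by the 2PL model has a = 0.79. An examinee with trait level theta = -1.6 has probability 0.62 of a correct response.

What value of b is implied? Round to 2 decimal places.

P(theta) = 1 / (1 + exp(−a(theta − b)))
logit(0.62) = ln(0.62/0.38) = 0.4895
b = theta − logit/(a) = -1.6 − 0.4895/0.7900 = -2.2197

-2.22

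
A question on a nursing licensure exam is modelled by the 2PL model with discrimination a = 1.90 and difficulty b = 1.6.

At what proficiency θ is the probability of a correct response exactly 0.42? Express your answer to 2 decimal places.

P(θ) = 1 / (1 + exp(−a(θ − b)))
logit = ln(0.4200/0.5800) = -0.3228
θ = b + logit/(a) = 1.6 + (-0.3228)/1.9000 = 1.4301

1.43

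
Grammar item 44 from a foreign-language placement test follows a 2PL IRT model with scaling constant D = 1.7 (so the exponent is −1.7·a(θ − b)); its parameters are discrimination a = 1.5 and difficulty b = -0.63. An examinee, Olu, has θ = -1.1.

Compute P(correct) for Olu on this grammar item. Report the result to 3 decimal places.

0.232

P(θ) = 1 / (1 + exp(−D·a(θ − b)))
Exponent: 1.7 × 1.5 × (-1.1 − (-0.63)) = -1.1985
1/(1 + e^{1.1985}) = 0.2317
P = 0.2317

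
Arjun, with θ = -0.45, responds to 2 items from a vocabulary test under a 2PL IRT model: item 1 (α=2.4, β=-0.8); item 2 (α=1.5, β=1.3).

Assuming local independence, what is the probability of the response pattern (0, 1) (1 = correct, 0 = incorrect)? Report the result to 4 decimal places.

0.0204

P(θ) = 1 / (1 + exp(−α(θ − β)))
P_1 = 1/(1+e^{-0.8400}) = 0.6985
P_2 = 1/(1+e^{2.6250}) = 0.0675
L = (1−P_1) × P_2 = 0.3015 × 0.0675 = 0.02037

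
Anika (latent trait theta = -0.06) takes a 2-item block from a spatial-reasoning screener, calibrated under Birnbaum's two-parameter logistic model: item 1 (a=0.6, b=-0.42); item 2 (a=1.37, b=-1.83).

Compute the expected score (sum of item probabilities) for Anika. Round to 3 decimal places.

1.472

P(theta) = 1 / (1 + exp(−a(theta − b)))
P_1 = 1/(1+e^{-0.2160}) = 0.5538
P_2 = 1/(1+e^{-2.4249}) = 0.9187
E[score] = 0.5538 + 0.9187 = 1.4725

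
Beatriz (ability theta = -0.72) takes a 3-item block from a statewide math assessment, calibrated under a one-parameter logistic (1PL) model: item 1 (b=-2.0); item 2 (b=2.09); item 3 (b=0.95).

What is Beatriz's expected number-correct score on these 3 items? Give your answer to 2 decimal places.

1.00

P(theta) = 1 / (1 + exp(−(theta − b)))
P_1 = 1/(1+e^{-1.2800}) = 0.7824
P_2 = 1/(1+e^{2.8100}) = 0.0568
P_3 = 1/(1+e^{1.6700}) = 0.1584
E[score] = 0.7824 + 0.0568 + 0.1584 = 0.9977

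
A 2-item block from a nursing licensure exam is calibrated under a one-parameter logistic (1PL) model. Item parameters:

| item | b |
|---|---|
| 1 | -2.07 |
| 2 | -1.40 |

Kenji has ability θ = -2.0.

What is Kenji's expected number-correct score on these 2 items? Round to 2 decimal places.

P(θ) = 1 / (1 + exp(−(θ − b)))
P_1 = 1/(1+e^{-0.0700}) = 0.5175
P_2 = 1/(1+e^{0.6000}) = 0.3543
E[score] = 0.5175 + 0.3543 = 0.8718

0.87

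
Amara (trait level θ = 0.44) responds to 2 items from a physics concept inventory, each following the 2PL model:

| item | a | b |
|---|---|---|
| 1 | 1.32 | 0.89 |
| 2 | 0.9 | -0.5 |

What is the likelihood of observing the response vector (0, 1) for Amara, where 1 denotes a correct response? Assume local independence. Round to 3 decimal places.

P(θ) = 1 / (1 + exp(−a(θ − b)))
P_1 = 1/(1+e^{0.5940}) = 0.3557
P_2 = 1/(1+e^{-0.8460}) = 0.6997
L = (1−P_1) × P_2 = 0.6443 × 0.6997 = 0.45082

0.451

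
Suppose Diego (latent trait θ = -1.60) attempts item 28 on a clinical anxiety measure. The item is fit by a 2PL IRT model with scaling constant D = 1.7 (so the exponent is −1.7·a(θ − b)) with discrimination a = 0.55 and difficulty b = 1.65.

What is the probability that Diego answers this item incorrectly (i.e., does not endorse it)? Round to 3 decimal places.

P(θ) = 1 / (1 + exp(−D·a(θ − b)))
Exponent: 1.7 × 0.55 × (-1.60 − 1.65) = -3.0388
1/(1 + e^{3.0388}) = 0.0457
P = 0.0457
P(incorrect) = 1 − 0.0457 = 0.9543

0.954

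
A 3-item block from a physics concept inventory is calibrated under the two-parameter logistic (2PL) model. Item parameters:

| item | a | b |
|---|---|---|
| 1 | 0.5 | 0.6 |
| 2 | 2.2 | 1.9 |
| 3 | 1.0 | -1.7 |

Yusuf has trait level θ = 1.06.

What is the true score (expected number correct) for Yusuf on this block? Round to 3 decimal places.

P(θ) = 1 / (1 + exp(−a(θ − b)))
P_1 = 1/(1+e^{-0.2300}) = 0.5572
P_2 = 1/(1+e^{1.8480}) = 0.1361
P_3 = 1/(1+e^{-2.7600}) = 0.9405
E[score] = 0.5572 + 0.1361 + 0.9405 = 1.6338

1.634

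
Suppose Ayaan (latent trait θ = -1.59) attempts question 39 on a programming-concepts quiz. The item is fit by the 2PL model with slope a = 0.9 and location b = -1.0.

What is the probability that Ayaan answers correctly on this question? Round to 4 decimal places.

0.3703

P(θ) = 1 / (1 + exp(−a(θ − b)))
Exponent: 0.9 × (-1.59 − (-1.0)) = -0.5310
1/(1 + e^{0.5310}) = 0.3703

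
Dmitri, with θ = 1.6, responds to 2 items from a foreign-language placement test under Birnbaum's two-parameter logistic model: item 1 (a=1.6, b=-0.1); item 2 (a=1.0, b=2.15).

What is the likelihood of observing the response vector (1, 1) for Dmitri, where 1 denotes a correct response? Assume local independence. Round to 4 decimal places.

P(θ) = 1 / (1 + exp(−a(θ − b)))
P_1 = 1/(1+e^{-2.7200}) = 0.9382
P_2 = 1/(1+e^{0.5500}) = 0.3659
L = P_1 × P_2 = 0.9382 × 0.3659 = 0.34325

0.3433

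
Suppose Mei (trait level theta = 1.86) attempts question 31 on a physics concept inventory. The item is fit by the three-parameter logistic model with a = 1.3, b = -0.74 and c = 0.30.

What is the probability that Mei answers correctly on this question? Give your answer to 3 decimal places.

0.977

P(theta) = c + (1 − c) · 1 / (1 + exp(−a(theta − b)))
Exponent: 1.3 × (1.86 − (-0.74)) = 3.3800
1/(1 + e^{-3.3800}) = 0.9671
P = 0.30 + 0.70 × 0.9671 = 0.9770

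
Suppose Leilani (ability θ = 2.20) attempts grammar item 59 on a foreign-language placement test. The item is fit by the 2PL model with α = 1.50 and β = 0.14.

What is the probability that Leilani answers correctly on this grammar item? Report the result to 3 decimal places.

0.956

P(θ) = 1 / (1 + exp(−α(θ − β)))
Exponent: 1.50 × (2.20 − 0.14) = 3.0900
1/(1 + e^{-3.0900}) = 0.9565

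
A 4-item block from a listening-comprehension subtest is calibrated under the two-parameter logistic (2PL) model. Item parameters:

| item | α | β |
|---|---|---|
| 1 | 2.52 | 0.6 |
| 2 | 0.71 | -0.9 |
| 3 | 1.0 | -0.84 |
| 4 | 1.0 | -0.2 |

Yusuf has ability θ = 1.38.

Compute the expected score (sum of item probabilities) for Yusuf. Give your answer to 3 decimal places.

P(θ) = 1 / (1 + exp(−α(θ − β)))
P_1 = 1/(1+e^{-1.9656}) = 0.8771
P_2 = 1/(1+e^{-1.6188}) = 0.8346
P_3 = 1/(1+e^{-2.2200}) = 0.9020
P_4 = 1/(1+e^{-1.5800}) = 0.8292
E[score] = 0.8771 + 0.8346 + 0.9020 + 0.8292 = 3.4430

3.443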